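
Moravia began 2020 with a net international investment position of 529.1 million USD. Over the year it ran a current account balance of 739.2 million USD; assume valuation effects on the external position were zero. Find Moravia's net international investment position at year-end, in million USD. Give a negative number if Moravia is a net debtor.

With no valuation effects, change in NIIP = current account = 739.2
End-of-year NIIP = 529.1 + 739.2 = 1268.3

1268.3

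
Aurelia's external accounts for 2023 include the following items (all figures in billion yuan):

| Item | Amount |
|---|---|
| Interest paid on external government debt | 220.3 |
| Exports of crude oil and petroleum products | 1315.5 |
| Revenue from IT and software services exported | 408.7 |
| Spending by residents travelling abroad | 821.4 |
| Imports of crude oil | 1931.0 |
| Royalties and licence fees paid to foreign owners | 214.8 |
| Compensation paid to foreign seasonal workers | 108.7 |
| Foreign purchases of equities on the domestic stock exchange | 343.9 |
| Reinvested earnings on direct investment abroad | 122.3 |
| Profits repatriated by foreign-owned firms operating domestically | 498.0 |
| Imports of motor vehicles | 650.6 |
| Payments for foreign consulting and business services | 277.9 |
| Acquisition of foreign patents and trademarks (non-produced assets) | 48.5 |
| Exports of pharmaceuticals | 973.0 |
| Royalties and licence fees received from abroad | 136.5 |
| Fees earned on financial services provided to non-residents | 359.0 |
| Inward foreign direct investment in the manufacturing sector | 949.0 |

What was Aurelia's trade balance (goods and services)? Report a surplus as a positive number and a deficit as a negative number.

-703.0

Goods: 1315.5 - 1931.0 + 973.0 - 650.6 = -293.1
Services: -277.9 + 359.0 + 136.5 + 408.7 - 214.8 - 821.4 = -409.9
Trade balance = -293.1 + (-409.9) = -703.0
(Excluded from the trade balance — primary income: interest paid on external government debt 220.3, compensation paid to foreign seasonal workers 108.7, reinvested earnings on direct investment abroad 122.3, profits repatriated by foreign-owned firms operating domestically 498.0; financial account: foreign purchases of equities on the domestic stock exchange 343.9, inward foreign direct investment in the manufacturing sector 949.0; capital account: acquisition of foreign patents and trademarks (non-produced assets) 48.5.)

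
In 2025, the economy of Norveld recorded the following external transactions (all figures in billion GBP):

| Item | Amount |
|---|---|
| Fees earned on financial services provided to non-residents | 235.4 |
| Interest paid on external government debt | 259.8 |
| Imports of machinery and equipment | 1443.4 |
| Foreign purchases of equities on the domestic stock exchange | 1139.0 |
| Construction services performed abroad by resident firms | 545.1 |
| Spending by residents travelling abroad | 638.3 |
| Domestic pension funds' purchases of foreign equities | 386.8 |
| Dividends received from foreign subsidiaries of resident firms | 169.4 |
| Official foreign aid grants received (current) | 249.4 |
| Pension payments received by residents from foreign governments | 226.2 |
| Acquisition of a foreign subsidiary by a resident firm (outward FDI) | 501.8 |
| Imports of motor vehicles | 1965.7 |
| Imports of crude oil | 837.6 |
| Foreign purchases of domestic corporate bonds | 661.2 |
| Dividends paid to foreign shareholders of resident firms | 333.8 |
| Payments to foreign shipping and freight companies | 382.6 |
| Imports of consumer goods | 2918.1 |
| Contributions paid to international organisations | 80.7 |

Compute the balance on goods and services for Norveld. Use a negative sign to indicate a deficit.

Goods: -1965.7 - 1443.4 - 837.6 - 2918.1 = -7164.8
Services: 235.4 - 382.6 + 545.1 - 638.3 = -240.4
Trade balance = -7164.8 + (-240.4) = -7405.2
(Excluded from the trade balance — primary income: interest paid on external government debt 259.8, dividends received from foreign subsidiaries of resident firms 169.4, dividends paid to foreign shareholders of resident firms 333.8; financial account: foreign purchases of equities on the domestic stock exchange 1139.0, domestic pension funds' purchases of foreign equities 386.8, acquisition of a foreign subsidiary by a resident firm (outward FDI) 501.8, foreign purchases of domestic corporate bonds 661.2; secondary income: official foreign aid grants received (current) 249.4, pension payments received by residents from foreign governments 226.2, contributions paid to international organisations 80.7.)

-7405.2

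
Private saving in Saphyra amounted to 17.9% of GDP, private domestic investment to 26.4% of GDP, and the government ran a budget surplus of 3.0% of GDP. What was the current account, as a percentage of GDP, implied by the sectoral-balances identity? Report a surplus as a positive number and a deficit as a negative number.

-5.5

By the sectoral-balances identity, CA = (S_private - I) + (T - G).
Private balance = 17.9 - 26.4 = -8.5
Government balance (T - G) = 3.0
CA = -8.5 + 3.0 = -5.5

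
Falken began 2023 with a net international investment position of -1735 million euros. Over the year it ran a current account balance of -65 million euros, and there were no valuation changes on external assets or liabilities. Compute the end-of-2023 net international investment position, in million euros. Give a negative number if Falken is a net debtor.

-1800

With no valuation effects, change in NIIP = current account = -65
End-of-year NIIP = -1735 + (-65) = -1800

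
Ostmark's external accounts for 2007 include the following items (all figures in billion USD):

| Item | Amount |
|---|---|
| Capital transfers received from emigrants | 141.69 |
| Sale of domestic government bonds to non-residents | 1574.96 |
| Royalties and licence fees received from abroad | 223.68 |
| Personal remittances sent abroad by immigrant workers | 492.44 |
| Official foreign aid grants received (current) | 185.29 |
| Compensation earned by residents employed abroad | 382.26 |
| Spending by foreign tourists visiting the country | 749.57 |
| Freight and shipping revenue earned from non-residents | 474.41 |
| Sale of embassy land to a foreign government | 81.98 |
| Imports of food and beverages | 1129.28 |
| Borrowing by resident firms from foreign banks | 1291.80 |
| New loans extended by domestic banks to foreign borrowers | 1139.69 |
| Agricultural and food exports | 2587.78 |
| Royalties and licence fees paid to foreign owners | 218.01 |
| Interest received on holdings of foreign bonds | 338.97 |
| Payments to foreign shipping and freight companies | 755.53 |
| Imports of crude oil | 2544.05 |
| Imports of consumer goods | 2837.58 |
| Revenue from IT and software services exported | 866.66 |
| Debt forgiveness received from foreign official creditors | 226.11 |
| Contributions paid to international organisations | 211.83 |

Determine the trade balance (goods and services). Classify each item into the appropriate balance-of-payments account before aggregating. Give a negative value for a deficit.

Goods: 2587.78 - 1129.28 - 2544.05 - 2837.58 = -3923.13
Services: -218.01 + 474.41 - 755.53 + 866.66 + 749.57 + 223.68 = 1340.78
Trade balance = -3923.13 + 1340.78 = -2582.35
(Excluded from the trade balance — capital account: capital transfers received from emigrants 141.69, sale of embassy land to a foreign government 81.98, debt forgiveness received from foreign official creditors 226.11; financial account: sale of domestic government bonds to non-residents 1574.96, borrowing by resident firms from foreign banks 1291.80, new loans extended by domestic banks to foreign borrowers 1139.69; secondary income: personal remittances sent abroad by immigrant workers 492.44, official foreign aid grants received (current) 185.29, contributions paid to international organisations 211.83; primary income: compensation earned by residents employed abroad 382.26, interest received on holdings of foreign bonds 338.97.)

-2582.35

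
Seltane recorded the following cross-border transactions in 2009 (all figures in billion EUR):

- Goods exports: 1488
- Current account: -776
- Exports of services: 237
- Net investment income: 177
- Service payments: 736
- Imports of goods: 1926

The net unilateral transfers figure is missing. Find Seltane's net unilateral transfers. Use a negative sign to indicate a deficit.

Current account = goods balance + services balance + net primary income + net secondary income
Sum of the known components = -760
Net unilateral transfers = CA - (known components) = -776 - (-760) = -16

-16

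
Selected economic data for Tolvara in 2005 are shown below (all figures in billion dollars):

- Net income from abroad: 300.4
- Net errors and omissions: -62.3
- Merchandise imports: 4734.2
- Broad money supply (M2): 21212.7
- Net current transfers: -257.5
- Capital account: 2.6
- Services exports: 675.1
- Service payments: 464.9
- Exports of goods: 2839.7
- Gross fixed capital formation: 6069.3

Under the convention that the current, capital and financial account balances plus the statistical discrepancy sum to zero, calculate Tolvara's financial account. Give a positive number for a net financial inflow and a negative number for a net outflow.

Goods balance = 2839.7 - 4734.2 = -1894.5
Services balance = 675.1 - 464.9 = 210.2
Trade balance (goods + services) = -1894.5 + 210.2 = -1684.3
Net primary income = 300.4
Net secondary income = -257.5
Current account = -1684.3 + 300.4 + (-257.5) = -1641.4
Financial account = -(-1641.4 + 2.6 + (-62.3)) = 1701.1

1701.1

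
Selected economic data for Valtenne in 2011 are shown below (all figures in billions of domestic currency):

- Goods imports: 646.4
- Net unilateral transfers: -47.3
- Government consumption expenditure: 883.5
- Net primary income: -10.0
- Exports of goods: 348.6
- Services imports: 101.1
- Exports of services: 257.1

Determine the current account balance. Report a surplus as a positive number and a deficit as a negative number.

Goods balance = 348.6 - 646.4 = -297.8
Services balance = 257.1 - 101.1 = 156.0
Trade balance (goods + services) = -297.8 + 156.0 = -141.8
Net primary income = -10.0
Net secondary income = -47.3
Current account = -141.8 + (-10.0) + (-47.3) = -199.1

-199.1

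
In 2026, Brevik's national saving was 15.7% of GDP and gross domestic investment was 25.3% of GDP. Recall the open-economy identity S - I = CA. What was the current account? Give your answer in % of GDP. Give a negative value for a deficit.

-9.6

S - I = CA (net lending to the rest of the world).
CA = S - I = 15.7 - 25.3 = -9.6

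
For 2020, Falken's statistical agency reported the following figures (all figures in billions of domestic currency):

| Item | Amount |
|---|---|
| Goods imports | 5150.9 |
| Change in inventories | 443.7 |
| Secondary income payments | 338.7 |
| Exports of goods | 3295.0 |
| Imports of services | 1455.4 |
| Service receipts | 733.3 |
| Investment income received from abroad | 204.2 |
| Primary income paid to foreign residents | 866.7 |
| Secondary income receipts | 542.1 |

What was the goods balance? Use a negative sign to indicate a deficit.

Goods balance = 3295.0 - 5150.9 = -1855.9

-1855.9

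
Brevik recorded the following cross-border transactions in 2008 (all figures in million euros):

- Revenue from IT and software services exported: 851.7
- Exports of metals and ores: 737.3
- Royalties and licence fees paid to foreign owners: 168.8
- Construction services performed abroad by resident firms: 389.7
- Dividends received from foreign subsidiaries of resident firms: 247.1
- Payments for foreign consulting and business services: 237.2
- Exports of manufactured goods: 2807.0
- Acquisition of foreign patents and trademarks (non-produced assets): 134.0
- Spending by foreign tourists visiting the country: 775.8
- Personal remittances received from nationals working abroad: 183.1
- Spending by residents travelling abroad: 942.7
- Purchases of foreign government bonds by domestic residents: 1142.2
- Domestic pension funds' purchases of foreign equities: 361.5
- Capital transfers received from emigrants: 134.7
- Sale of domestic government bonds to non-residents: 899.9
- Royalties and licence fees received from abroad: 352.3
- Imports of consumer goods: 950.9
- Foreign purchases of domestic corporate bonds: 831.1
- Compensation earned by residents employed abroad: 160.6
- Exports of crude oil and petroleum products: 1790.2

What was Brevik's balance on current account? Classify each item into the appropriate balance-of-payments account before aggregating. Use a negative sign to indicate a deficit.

5995.2

Goods: 737.3 + 2807.0 + 1790.2 - 950.9 = 4383.6
Services: 851.7 - 168.8 + 352.3 + 775.8 - 942.7 + 389.7 - 237.2 = 1020.8
Primary income: 247.1 + 160.6 = 407.7
Secondary income: 183.1
Current account = 4383.6 + 1020.8 + 407.7 + 183.1 = 5995.2
(Excluded from the current account — capital account: acquisition of foreign patents and trademarks (non-produced assets) 134.0, capital transfers received from emigrants 134.7; financial account: purchases of foreign government bonds by domestic residents 1142.2, domestic pension funds' purchases of foreign equities 361.5, sale of domestic government bonds to non-residents 899.9, foreign purchases of domestic corporate bonds 831.1.)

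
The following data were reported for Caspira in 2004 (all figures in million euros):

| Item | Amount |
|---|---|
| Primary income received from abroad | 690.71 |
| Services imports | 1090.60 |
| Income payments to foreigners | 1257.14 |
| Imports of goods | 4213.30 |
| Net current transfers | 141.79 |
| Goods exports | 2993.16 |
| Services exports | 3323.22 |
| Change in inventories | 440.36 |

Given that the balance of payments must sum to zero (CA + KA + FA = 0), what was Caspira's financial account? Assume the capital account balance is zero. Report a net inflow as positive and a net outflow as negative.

-587.84

Goods balance = 2993.16 - 4213.30 = -1220.14
Services balance = 3323.22 - 1090.60 = 2232.62
Trade balance (goods + services) = -1220.14 + 2232.62 = 1012.48
Net primary income = 690.71 - 1257.14 = -566.43
Net secondary income = 141.79
Current account = 1012.48 + (-566.43) + 141.79 = 587.84
Financial account = -(587.84) = -587.84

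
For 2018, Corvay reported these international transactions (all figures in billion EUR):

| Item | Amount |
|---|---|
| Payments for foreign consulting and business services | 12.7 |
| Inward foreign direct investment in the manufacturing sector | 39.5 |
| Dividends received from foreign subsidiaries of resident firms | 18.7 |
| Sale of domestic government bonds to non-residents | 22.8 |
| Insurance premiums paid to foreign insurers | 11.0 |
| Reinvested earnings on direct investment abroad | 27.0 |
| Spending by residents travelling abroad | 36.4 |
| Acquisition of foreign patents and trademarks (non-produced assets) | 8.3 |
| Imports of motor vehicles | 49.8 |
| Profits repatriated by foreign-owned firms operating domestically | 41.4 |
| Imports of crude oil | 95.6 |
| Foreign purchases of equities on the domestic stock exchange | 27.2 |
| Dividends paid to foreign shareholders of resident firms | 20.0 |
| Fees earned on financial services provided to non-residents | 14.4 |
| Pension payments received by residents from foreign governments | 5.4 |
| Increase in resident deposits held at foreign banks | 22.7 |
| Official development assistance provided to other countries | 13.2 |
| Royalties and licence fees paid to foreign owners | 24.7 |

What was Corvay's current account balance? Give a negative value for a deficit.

Goods: -95.6 - 49.8 = -145.4
Services: -11.0 - 12.7 - 24.7 - 36.4 + 14.4 = -70.4
Primary income: 27.0 - 20.0 + 18.7 - 41.4 = -15.7
Secondary income: -13.2 + 5.4 = -7.8
Current account = (-145.4) + (-70.4) + (-15.7) + (-7.8) = -239.3
(Excluded from the current account — financial account: inward foreign direct investment in the manufacturing sector 39.5, sale of domestic government bonds to non-residents 22.8, foreign purchases of equities on the domestic stock exchange 27.2, increase in resident deposits held at foreign banks 22.7; capital account: acquisition of foreign patents and trademarks (non-produced assets) 8.3.)

-239.3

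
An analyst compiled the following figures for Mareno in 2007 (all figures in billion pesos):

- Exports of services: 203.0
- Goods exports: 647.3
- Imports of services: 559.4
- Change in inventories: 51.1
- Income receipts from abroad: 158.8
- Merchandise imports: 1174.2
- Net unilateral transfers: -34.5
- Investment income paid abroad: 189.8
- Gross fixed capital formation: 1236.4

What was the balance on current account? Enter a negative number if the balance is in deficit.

-948.8

Goods balance = 647.3 - 1174.2 = -526.9
Services balance = 203.0 - 559.4 = -356.4
Trade balance (goods + services) = -526.9 + (-356.4) = -883.3
Net primary income = 158.8 - 189.8 = -31.0
Net secondary income = -34.5
Current account = -883.3 + (-31.0) + (-34.5) = -948.8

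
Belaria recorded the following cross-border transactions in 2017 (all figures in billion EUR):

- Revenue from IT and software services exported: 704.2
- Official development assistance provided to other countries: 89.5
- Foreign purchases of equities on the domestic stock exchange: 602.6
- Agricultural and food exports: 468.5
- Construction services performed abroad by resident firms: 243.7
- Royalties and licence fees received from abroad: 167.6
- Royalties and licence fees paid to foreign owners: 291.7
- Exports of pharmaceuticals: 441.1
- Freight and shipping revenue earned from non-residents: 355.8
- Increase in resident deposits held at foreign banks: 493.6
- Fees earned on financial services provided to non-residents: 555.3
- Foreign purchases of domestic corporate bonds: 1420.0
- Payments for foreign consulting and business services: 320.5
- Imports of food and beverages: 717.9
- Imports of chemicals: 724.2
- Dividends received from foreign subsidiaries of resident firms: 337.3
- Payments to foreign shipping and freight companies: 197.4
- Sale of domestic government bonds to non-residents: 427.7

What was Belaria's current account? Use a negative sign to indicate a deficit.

Goods: 468.5 + 441.1 - 717.9 - 724.2 = -532.5
Services: 243.7 - 320.5 - 197.4 + 555.3 + 355.8 - 291.7 + 704.2 + 167.6 = 1217.0
Primary income: 337.3
Secondary income: -89.5
Current account = (-532.5) + 1217.0 + 337.3 + (-89.5) = 932.3
(Excluded from the current account — financial account: foreign purchases of equities on the domestic stock exchange 602.6, increase in resident deposits held at foreign banks 493.6, foreign purchases of domestic corporate bonds 1420.0, sale of domestic government bonds to non-residents 427.7.)

932.3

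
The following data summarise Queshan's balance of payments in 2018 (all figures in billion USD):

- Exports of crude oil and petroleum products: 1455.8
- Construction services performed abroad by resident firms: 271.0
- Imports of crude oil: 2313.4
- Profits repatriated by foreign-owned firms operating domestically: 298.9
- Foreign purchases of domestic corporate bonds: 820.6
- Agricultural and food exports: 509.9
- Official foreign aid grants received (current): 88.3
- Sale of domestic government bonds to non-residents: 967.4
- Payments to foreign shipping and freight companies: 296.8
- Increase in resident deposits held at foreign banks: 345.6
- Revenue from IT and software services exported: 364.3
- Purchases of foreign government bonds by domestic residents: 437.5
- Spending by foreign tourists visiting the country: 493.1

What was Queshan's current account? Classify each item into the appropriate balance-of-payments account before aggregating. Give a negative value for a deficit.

Goods: 1455.8 - 2313.4 + 509.9 = -347.7
Services: -296.8 + 364.3 + 271.0 + 493.1 = 831.6
Primary income: -298.9
Secondary income: 88.3
Current account = (-347.7) + 831.6 + (-298.9) + 88.3 = 273.3
(Excluded from the current account — financial account: foreign purchases of domestic corporate bonds 820.6, sale of domestic government bonds to non-residents 967.4, increase in resident deposits held at foreign banks 345.6, purchases of foreign government bonds by domestic residents 437.5.)

273.3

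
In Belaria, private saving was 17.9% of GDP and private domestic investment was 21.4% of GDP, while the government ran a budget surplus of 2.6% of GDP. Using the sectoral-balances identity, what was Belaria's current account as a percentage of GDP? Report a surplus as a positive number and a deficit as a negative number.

By the sectoral-balances identity, CA = (S_private - I) + (T - G).
Private balance = 17.9 - 21.4 = -3.5
Government balance (T - G) = 2.6
CA = -3.5 + 2.6 = -0.9

-0.9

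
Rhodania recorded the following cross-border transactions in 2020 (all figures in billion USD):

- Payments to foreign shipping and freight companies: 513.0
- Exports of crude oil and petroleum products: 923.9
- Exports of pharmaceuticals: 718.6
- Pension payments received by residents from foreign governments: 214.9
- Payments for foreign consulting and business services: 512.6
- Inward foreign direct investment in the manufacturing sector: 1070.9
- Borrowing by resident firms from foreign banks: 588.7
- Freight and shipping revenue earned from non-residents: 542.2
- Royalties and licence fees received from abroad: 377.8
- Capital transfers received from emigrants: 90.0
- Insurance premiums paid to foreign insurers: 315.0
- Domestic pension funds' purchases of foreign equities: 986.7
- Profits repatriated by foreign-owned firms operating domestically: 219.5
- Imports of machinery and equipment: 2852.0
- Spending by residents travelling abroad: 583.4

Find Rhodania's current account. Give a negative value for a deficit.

Goods: 718.6 + 923.9 - 2852.0 = -1209.5
Services: -513.0 - 315.0 - 583.4 - 512.6 + 542.2 + 377.8 = -1004.0
Primary income: -219.5
Secondary income: 214.9
Current account = (-1209.5) + (-1004.0) + (-219.5) + 214.9 = -2218.1
(Excluded from the current account — financial account: inward foreign direct investment in the manufacturing sector 1070.9, borrowing by resident firms from foreign banks 588.7, domestic pension funds' purchases of foreign equities 986.7; capital account: capital transfers received from emigrants 90.0.)

-2218.1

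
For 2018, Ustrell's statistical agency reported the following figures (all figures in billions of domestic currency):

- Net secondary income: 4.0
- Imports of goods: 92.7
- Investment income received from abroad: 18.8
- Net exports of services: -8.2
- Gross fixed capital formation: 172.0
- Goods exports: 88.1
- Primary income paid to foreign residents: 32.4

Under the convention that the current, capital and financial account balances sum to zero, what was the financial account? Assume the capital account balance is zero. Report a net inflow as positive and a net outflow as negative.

Goods balance = 88.1 - 92.7 = -4.6
Services balance = -8.2
Trade balance (goods + services) = -4.6 + (-8.2) = -12.8
Net primary income = 18.8 - 32.4 = -13.6
Net secondary income = 4.0
Current account = -12.8 + (-13.6) + 4.0 = -22.4
Financial account = -(-22.4) = 22.4

22.4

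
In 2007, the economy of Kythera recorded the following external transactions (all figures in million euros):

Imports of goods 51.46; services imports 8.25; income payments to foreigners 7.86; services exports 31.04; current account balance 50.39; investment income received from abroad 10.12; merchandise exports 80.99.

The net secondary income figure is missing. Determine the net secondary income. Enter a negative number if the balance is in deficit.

Current account = goods balance + services balance + net primary income + net secondary income
Sum of the known components = 54.58
Net secondary income = CA - (known components) = 50.39 - 54.58 = -4.19

-4.19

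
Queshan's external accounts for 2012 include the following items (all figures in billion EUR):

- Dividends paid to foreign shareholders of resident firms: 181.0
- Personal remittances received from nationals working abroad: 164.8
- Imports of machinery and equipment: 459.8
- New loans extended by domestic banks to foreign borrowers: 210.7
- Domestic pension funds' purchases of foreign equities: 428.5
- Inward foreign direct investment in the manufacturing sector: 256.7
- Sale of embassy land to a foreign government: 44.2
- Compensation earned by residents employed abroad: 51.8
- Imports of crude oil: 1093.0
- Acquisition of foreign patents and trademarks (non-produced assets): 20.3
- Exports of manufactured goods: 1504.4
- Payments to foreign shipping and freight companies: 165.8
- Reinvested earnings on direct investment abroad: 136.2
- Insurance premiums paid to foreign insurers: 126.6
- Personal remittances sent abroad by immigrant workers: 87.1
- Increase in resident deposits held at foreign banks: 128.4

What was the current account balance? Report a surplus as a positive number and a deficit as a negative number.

-256.1

Goods: -459.8 - 1093.0 + 1504.4 = -48.4
Services: -126.6 - 165.8 = -292.4
Primary income: -181.0 + 51.8 + 136.2 = 7.0
Secondary income: -87.1 + 164.8 = 77.7
Current account = (-48.4) + (-292.4) + 7.0 + 77.7 = -256.1
(Excluded from the current account — financial account: new loans extended by domestic banks to foreign borrowers 210.7, domestic pension funds' purchases of foreign equities 428.5, inward foreign direct investment in the manufacturing sector 256.7, increase in resident deposits held at foreign banks 128.4; capital account: sale of embassy land to a foreign government 44.2, acquisition of foreign patents and trademarks (non-produced assets) 20.3.)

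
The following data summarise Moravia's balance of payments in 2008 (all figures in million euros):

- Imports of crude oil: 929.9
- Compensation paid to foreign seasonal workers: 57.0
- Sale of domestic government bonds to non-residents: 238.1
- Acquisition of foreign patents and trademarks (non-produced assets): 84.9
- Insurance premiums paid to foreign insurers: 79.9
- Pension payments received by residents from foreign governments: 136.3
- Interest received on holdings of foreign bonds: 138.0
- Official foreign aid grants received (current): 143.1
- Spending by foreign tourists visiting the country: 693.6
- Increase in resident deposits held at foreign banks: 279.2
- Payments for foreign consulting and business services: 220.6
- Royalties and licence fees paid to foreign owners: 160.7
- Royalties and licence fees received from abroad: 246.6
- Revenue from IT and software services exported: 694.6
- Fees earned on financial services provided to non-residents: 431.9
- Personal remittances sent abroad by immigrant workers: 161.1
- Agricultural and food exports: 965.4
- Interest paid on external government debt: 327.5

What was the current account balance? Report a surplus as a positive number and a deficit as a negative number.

1512.8

Goods: -929.9 + 965.4 = 35.5
Services: -79.9 - 220.6 + 693.6 + 246.6 + 694.6 - 160.7 + 431.9 = 1605.5
Primary income: 138.0 - 57.0 - 327.5 = -246.5
Secondary income: 143.1 - 161.1 + 136.3 = 118.3
Current account = 35.5 + 1605.5 + (-246.5) + 118.3 = 1512.8
(Excluded from the current account — financial account: sale of domestic government bonds to non-residents 238.1, increase in resident deposits held at foreign banks 279.2; capital account: acquisition of foreign patents and trademarks (non-produced assets) 84.9.)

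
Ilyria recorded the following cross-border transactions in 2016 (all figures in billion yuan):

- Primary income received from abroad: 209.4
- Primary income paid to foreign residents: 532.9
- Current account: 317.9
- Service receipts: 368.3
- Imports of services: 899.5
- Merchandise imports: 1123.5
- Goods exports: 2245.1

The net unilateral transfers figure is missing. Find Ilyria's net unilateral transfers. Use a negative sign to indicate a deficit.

Current account = goods balance + services balance + net primary income + net secondary income
Sum of the known components = 266.9
Net unilateral transfers = CA - (known components) = 317.9 - 266.9 = 51.0

51.0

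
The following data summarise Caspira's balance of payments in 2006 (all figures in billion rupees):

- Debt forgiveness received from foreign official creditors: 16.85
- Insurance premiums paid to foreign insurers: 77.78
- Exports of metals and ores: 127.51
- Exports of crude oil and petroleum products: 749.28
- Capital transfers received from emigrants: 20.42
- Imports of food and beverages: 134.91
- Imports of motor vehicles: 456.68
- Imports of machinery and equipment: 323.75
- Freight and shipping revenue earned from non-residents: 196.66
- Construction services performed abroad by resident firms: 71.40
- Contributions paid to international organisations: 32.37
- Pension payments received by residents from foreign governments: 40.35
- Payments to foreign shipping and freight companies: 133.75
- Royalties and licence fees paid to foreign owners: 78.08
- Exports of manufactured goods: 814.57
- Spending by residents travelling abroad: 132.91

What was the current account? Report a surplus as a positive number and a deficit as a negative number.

629.54

Goods: 127.51 - 456.68 + 749.28 - 134.91 + 814.57 - 323.75 = 776.02
Services: 196.66 + 71.40 - 77.78 - 133.75 - 78.08 - 132.91 = -154.46
Secondary income: 40.35 - 32.37 = 7.98
Current account = 776.02 + (-154.46) + 7.98 = 629.54
(Excluded from the current account — capital account: debt forgiveness received from foreign official creditors 16.85, capital transfers received from emigrants 20.42.)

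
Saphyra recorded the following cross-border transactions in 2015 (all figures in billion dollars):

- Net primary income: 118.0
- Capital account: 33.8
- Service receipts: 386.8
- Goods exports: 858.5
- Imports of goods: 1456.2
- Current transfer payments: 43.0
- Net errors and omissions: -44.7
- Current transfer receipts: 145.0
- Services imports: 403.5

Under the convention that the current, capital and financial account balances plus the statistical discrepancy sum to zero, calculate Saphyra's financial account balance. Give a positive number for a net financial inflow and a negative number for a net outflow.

405.3

Goods balance = 858.5 - 1456.2 = -597.7
Services balance = 386.8 - 403.5 = -16.7
Trade balance (goods + services) = -597.7 + (-16.7) = -614.4
Net primary income = 118.0
Net secondary income = 145.0 - 43.0 = 102.0
Current account = -614.4 + 118.0 + 102.0 = -394.4
Financial account = -(-394.4 + 33.8 + (-44.7)) = 405.3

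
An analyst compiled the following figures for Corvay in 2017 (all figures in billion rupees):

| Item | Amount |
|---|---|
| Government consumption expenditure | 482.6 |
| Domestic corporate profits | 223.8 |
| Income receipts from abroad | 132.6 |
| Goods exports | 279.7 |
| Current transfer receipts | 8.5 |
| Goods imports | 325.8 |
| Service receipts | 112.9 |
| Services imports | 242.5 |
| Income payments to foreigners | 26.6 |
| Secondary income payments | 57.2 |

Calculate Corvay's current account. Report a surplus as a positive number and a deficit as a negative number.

Goods balance = 279.7 - 325.8 = -46.1
Services balance = 112.9 - 242.5 = -129.6
Trade balance (goods + services) = -46.1 + (-129.6) = -175.7
Net primary income = 132.6 - 26.6 = 106.0
Net secondary income = 8.5 - 57.2 = -48.7
Current account = -175.7 + 106.0 + (-48.7) = -118.4

-118.4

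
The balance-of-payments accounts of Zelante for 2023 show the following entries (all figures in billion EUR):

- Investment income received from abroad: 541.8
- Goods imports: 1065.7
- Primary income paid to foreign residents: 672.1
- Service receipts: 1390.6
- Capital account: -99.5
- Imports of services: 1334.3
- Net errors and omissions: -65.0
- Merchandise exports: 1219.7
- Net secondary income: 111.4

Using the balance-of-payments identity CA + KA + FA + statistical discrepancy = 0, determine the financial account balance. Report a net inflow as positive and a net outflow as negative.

Goods balance = 1219.7 - 1065.7 = 154.0
Services balance = 1390.6 - 1334.3 = 56.3
Trade balance (goods + services) = 154.0 + 56.3 = 210.3
Net primary income = 541.8 - 672.1 = -130.3
Net secondary income = 111.4
Current account = 210.3 + (-130.3) + 111.4 = 191.4
Financial account = -(191.4 + (-99.5) + (-65.0)) = -26.9

-26.9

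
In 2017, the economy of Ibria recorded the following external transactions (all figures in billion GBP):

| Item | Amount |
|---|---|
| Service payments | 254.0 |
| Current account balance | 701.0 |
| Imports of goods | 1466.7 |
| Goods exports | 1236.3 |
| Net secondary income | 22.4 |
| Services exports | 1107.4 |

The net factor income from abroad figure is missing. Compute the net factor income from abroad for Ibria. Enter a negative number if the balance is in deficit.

Current account = goods balance + services balance + net primary income + net secondary income
Sum of the known components = 645.4
Net factor income from abroad = CA - (known components) = 701.0 - 645.4 = 55.6

55.6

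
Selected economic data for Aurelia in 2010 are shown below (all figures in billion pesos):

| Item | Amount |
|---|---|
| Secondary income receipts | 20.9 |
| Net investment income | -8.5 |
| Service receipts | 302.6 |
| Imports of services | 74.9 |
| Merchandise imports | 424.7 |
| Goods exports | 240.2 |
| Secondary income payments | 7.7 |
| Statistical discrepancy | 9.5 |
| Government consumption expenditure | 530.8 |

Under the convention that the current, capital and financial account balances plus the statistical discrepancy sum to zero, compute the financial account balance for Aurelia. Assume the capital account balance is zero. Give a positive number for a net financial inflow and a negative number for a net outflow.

-57.4

Goods balance = 240.2 - 424.7 = -184.5
Services balance = 302.6 - 74.9 = 227.7
Trade balance (goods + services) = -184.5 + 227.7 = 43.2
Net primary income = -8.5
Net secondary income = 20.9 - 7.7 = 13.2
Current account = 43.2 + (-8.5) + 13.2 = 47.9
Financial account = -(47.9 + 9.5) = -57.4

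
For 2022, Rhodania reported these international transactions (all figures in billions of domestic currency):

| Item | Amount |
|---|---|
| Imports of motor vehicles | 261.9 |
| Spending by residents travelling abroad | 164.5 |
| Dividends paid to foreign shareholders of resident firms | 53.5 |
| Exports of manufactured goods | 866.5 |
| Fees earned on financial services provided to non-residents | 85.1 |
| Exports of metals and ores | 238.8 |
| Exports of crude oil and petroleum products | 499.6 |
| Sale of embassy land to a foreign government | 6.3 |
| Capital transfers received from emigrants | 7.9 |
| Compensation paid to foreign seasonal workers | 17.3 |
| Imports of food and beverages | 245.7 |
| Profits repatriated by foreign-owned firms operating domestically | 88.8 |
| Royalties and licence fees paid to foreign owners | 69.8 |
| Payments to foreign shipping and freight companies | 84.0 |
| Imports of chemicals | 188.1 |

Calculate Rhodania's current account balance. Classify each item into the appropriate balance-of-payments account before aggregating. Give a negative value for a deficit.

Goods: -261.9 + 866.5 - 188.1 - 245.7 + 499.6 + 238.8 = 909.2
Services: -164.5 - 84.0 - 69.8 + 85.1 = -233.2
Primary income: -17.3 - 88.8 - 53.5 = -159.6
Current account = 909.2 + (-233.2) + (-159.6) = 516.4
(Excluded from the current account — capital account: sale of embassy land to a foreign government 6.3, capital transfers received from emigrants 7.9.)

516.4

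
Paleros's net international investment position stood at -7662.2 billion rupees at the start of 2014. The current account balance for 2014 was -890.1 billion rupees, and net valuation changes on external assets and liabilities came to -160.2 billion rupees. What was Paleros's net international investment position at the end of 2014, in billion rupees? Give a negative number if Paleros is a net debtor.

-8712.5

Change in NIIP = current account + net valuation change = -890.1 + (-160.2) = -1050.3
End-of-year NIIP = -7662.2 + (-1050.3) = -8712.5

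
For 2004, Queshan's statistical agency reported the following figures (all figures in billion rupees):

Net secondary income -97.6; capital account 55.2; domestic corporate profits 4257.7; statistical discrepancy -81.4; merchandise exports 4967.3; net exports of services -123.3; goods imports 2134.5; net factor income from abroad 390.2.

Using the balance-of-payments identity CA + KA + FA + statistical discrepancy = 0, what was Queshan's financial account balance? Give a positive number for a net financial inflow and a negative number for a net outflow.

-2975.9

Goods balance = 4967.3 - 2134.5 = 2832.8
Services balance = -123.3
Trade balance (goods + services) = 2832.8 + (-123.3) = 2709.5
Net primary income = 390.2
Net secondary income = -97.6
Current account = 2709.5 + 390.2 + (-97.6) = 3002.1
Financial account = -(3002.1 + 55.2 + (-81.4)) = -2975.9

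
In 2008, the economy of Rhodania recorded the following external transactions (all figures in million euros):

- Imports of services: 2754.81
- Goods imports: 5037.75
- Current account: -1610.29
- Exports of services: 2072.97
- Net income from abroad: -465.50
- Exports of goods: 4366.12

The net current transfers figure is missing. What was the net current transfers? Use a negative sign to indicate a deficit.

208.68

Current account = goods balance + services balance + net primary income + net secondary income
Sum of the known components = -1818.97
Net current transfers = CA - (known components) = -1610.29 - (-1818.97) = 208.68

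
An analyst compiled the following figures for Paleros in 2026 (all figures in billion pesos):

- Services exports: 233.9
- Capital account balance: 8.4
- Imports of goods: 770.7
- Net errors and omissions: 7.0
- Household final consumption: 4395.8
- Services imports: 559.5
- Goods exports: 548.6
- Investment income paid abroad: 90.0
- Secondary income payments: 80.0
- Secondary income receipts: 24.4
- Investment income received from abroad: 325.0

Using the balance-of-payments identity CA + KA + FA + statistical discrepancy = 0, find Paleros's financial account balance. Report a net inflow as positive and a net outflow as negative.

352.9

Goods balance = 548.6 - 770.7 = -222.1
Services balance = 233.9 - 559.5 = -325.6
Trade balance (goods + services) = -222.1 + (-325.6) = -547.7
Net primary income = 325.0 - 90.0 = 235.0
Net secondary income = 24.4 - 80.0 = -55.6
Current account = -547.7 + 235.0 + (-55.6) = -368.3
Financial account = -(-368.3 + 8.4 + 7.0) = 352.9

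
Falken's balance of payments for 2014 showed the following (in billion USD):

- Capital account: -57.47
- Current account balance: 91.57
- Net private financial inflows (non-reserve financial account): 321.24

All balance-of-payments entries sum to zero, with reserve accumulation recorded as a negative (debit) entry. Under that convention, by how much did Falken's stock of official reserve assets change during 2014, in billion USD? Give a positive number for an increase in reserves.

Official reserve transactions balance = -(91.57 + (-57.47) + 321.24) = -355.34
An accumulation of reserves is recorded as a debit (negative entry), so the change in the stock of reserves is the negative of that balance.
Change in official reserves = -(-355.34) = 355.34

355.34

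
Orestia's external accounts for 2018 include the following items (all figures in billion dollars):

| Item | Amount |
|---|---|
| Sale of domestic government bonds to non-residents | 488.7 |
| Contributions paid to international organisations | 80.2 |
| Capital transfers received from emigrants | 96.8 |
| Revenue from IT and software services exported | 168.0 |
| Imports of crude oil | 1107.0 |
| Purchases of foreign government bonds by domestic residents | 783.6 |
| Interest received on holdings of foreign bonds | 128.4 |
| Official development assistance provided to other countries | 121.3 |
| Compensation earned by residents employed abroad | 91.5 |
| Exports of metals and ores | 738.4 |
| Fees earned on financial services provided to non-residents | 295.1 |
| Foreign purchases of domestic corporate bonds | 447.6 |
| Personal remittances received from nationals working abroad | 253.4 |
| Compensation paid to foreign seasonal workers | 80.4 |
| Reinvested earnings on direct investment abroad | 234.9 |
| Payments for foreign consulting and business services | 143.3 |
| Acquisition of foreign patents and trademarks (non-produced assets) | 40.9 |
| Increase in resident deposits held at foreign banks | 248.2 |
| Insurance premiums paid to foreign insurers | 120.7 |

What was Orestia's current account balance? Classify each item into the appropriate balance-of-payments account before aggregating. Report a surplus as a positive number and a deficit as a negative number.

Goods: 738.4 - 1107.0 = -368.6
Services: 168.0 + 295.1 - 143.3 - 120.7 = 199.1
Primary income: 128.4 + 91.5 + 234.9 - 80.4 = 374.4
Secondary income: -121.3 + 253.4 - 80.2 = 51.9
Current account = (-368.6) + 199.1 + 374.4 + 51.9 = 256.8
(Excluded from the current account — financial account: sale of domestic government bonds to non-residents 488.7, purchases of foreign government bonds by domestic residents 783.6, foreign purchases of domestic corporate bonds 447.6, increase in resident deposits held at foreign banks 248.2; capital account: capital transfers received from emigrants 96.8, acquisition of foreign patents and trademarks (non-produced assets) 40.9.)

256.8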